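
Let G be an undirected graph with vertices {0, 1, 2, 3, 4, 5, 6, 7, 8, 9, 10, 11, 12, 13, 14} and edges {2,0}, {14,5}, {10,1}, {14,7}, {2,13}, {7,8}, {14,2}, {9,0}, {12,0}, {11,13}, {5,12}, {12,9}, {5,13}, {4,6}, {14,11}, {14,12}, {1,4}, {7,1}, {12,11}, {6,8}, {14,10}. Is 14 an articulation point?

Deleting 14 raises the number of components from 2 to 3, so 14 is a cut vertex.

Yes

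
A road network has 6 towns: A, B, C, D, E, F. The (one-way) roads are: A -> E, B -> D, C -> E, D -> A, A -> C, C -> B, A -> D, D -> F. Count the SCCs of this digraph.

{A, B, C, D} are all mutually reachable — one SCC of size 4.
{F} is an SCC by itself.
{E} is an SCC by itself.
That gives 3 strongly connected components.

3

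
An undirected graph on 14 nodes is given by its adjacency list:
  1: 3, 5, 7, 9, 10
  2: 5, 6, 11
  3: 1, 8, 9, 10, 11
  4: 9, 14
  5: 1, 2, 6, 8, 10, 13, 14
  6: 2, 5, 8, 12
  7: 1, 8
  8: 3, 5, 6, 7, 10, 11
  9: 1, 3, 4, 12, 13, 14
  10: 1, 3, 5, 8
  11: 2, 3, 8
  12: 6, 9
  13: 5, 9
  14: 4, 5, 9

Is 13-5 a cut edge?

No

After removing 13-5, the path 13-9-1-5 still connects them, so the edge is not a bridge.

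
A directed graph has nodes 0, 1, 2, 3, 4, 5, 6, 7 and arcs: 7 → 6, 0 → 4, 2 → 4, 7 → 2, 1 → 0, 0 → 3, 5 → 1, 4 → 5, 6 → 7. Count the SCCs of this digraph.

4

{0, 1, 4, 5} are all mutually reachable — one SCC of size 4.
{6, 7} are all mutually reachable — one SCC of size 2.
{2} is an SCC by itself.
{3} is an SCC by itself.
That gives 4 strongly connected components.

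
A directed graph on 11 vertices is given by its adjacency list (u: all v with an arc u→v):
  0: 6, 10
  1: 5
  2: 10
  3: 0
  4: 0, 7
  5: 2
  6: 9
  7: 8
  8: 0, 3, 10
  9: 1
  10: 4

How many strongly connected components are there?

1

{0, 1, 2, 3, 4, 5, 6, 7, 8, 9, 10} are all mutually reachable — one SCC of size 11.
That gives 1 strongly connected component.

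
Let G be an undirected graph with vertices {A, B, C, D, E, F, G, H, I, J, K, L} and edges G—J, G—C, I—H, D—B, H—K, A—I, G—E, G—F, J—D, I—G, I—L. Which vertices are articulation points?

D, G, H, I, J

Removing D increases the component count from 1 to 2, so D is a cut vertex.
Removing G increases the component count from 1 to 5, so G is a cut vertex.
Removing H increases the component count from 1 to 2, so H is a cut vertex.
Likewise I, J are cut vertices.
By contrast removing L leaves 1 component; it is not a cut vertex. No other vertex is a cut vertex either.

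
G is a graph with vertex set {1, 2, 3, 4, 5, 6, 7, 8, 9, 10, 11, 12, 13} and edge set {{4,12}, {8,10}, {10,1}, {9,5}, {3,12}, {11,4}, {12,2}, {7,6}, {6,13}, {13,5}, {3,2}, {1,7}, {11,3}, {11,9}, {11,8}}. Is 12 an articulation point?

Deleting 12 leaves 1 component (was 1) (its neighbors 2, 3, 4 remain connected to each other), so 12 is not a cut vertex.

No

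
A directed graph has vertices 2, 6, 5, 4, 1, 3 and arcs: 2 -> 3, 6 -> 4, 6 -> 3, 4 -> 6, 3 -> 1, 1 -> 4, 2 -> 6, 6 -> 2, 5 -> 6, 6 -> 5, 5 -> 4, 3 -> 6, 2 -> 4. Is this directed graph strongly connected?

From 4 we can reach every vertex (1, 2, 3, 4, 5, 6), and every vertex can reach 4 (1, 2, 3, 4, 5, 6). So the whole graph is one strongly connected component.

Yes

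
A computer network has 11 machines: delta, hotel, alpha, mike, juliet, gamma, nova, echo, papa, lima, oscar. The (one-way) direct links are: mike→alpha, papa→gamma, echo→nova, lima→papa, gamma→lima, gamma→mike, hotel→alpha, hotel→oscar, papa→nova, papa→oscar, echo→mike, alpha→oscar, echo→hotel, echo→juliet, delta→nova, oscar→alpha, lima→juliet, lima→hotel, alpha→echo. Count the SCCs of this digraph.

{echo, mike, alpha, hotel, oscar} are all mutually reachable — one SCC of size 5.
{lima, papa, gamma} are all mutually reachable — one SCC of size 3.
{delta} is an SCC by itself.
{nova} is an SCC by itself.
{juliet} is an SCC by itself.
That gives 5 strongly connected components.

5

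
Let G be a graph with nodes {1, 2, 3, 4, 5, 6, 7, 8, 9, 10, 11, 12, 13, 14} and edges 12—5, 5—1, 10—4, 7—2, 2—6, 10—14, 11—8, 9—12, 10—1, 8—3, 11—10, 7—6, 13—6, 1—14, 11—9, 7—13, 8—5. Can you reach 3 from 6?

No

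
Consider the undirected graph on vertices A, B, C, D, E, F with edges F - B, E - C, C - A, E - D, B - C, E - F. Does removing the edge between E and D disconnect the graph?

Yes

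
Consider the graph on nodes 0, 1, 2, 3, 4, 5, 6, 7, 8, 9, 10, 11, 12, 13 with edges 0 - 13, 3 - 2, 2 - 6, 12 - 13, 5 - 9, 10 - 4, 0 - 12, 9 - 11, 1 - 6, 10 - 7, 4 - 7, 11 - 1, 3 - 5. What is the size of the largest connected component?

7

8 is isolated — a component by itself.
Starting from 4 we can reach 4, 7, 10. That is one component of size 3.
Starting from 0 we can reach 0, 12, 13. That is one component of size 3.
Starting from 1 we can reach 1, 2, 3, 5, 6, 9, 11. That is one component of size 7.
The largest has 7 vertices.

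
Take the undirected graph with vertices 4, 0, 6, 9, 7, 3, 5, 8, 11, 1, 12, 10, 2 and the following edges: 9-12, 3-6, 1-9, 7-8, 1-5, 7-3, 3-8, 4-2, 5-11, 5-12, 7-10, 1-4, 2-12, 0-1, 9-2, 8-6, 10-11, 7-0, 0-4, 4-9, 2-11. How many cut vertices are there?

1

Removing 7 increases the component count from 1 to 2, so 7 is a cut vertex.
By contrast removing 3 leaves 1 component; it is not a cut vertex. No other vertex is a cut vertex either.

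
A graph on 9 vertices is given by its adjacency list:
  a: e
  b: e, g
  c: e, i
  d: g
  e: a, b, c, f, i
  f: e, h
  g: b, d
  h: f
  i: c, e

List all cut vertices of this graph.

b, e, f, g

Removing b increases the component count from 1 to 2, so b is a cut vertex.
Removing e increases the component count from 1 to 4, so e is a cut vertex.
Removing f increases the component count from 1 to 2, so f is a cut vertex.
Likewise g is a cut vertex.
By contrast removing d leaves 1 component; it is not a cut vertex. No other vertex is a cut vertex either.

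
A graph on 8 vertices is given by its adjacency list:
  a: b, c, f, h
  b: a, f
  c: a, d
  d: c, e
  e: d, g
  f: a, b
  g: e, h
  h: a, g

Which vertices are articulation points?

a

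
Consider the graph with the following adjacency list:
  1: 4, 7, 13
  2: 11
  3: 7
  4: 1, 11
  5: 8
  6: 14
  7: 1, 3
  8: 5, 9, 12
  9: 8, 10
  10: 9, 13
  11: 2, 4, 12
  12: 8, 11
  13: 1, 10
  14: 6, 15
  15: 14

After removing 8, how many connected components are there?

3

With 8 gone, the remaining components are: {5}; {6, 14, 15}; {1, 2, 3, 4, 7, 9, 10, 11, 12, 13}.
That is 3 components.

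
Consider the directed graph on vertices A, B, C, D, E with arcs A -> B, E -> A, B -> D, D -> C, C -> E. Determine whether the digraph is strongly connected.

From C we can reach every vertex (A, B, C, D, E), and every vertex can reach C (A, B, C, D, E). So the whole graph is one strongly connected component.

Yes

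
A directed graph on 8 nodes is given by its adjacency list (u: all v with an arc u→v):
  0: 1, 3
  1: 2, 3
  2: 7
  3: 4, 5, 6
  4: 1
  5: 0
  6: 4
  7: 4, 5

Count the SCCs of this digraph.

{0, 1, 2, 3, 4, 5, 6, 7} are all mutually reachable — one SCC of size 8.
That gives 1 strongly connected component.

1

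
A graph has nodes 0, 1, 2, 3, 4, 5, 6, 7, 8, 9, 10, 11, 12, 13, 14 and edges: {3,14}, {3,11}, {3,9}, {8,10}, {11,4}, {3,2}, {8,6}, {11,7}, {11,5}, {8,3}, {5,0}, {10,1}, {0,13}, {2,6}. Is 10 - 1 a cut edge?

Yes

Removing 10 - 1 leaves no path between 10 and 1: the component count goes from 2 to 3. So it is a bridge.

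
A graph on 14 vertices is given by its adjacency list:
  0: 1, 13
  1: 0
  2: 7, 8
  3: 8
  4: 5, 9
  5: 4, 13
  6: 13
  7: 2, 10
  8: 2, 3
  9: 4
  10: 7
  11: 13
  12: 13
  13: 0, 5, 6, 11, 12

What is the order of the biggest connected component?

Starting from 2 we can reach 2, 3, 7, 8, 10. That is one component of size 5.
Starting from 0 we can reach 0, 1, 4, 5, 6, 9, 11, 12, 13. That is one component of size 9.
The largest has 9 vertices.

9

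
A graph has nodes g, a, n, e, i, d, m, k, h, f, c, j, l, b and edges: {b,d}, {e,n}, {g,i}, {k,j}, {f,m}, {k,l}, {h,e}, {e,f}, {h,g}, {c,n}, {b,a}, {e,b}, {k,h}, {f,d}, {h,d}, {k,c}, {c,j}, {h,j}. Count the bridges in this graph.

5

The edges on the cycle e-b-d-f-e are not bridges since each lies on that cycle.
But removing h - g disconnects h from g; removing a - b disconnects a from b; removing k - l disconnects k from l; removing i - g disconnects i from g — these are bridges.
In total 5 edges are bridges.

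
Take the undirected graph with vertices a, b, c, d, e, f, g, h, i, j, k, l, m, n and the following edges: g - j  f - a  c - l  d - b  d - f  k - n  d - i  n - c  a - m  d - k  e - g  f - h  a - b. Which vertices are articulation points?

a, c, d, f, g, k, n

Removing a increases the component count from 2 to 3, so a is a cut vertex.
Removing c increases the component count from 2 to 3, so c is a cut vertex.
Removing d increases the component count from 2 to 4, so d is a cut vertex.
Likewise f, g, k, n are cut vertices.
By contrast removing e leaves 2 components; it is not a cut vertex. No other vertex is a cut vertex either.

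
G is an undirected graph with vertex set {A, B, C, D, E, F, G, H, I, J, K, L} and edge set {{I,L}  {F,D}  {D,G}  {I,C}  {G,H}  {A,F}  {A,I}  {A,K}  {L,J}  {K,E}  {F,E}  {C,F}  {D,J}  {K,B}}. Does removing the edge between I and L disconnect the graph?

After removing I - L, the path I-A-F-D-J-L still connects them, so the edge is not a bridge.

No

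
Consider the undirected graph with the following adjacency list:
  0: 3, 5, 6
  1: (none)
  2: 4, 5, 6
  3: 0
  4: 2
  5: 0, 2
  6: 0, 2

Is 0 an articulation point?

Deleting 0 raises the number of components from 2 to 3, so 0 is a cut vertex.

Yes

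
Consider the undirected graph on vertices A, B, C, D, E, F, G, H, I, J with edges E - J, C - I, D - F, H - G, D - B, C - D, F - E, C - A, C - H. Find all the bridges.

A-C, B-D, C-D, C-H, C-I, D-F, E-F, E-J, G-H

removing J - E disconnects J from E; removing H - C disconnects H from C; removing D - C disconnects D from C; removing G - H disconnects G from H — these are bridges.
In total 9 edges are bridges.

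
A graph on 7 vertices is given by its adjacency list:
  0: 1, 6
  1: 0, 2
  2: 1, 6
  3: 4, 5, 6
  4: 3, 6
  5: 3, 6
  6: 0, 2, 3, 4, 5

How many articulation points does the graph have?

1

Removing 6 increases the component count from 1 to 2, so 6 is a cut vertex.
By contrast removing 1 leaves 1 component; it is not a cut vertex. No other vertex is a cut vertex either.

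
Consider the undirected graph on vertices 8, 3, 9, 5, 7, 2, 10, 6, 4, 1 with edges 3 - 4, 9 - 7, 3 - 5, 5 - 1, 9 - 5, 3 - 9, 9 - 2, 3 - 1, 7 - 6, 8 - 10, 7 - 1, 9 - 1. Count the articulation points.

Removing 3 increases the component count from 2 to 3, so 3 is a cut vertex.
Removing 7 increases the component count from 2 to 3, so 7 is a cut vertex.
Removing 9 increases the component count from 2 to 3, so 9 is a cut vertex.
By contrast removing 5 leaves 2 components; it is not a cut vertex. No other vertex is a cut vertex either.

3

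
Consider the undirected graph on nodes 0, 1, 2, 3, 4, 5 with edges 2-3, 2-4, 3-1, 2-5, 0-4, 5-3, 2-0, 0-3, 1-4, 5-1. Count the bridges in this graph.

The edges on the cycle 2-0-3-1-5-2 are not bridges since each lies on that cycle.
Every edge lies on some cycle, so there are no bridges.

0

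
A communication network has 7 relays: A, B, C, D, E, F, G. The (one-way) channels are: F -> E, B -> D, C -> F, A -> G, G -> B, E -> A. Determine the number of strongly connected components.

{E} is an SCC by itself.
{F} is an SCC by itself.
{D} is an SCC by itself.
{B} is an SCC by itself.
{C} is an SCC by itself.
(and 2 more singleton SCCs)
That gives 7 strongly connected components.

7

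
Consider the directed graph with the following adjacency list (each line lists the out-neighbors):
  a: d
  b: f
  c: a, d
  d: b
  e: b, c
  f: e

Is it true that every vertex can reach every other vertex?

Yes

From c we can reach every vertex (a, b, c, d, e, f), and every vertex can reach c (a, b, c, d, e, f). So the whole graph is one strongly connected component.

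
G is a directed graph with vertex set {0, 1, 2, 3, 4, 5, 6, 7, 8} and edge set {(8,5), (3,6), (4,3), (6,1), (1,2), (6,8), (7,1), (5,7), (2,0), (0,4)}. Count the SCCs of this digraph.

{0, 1, 2, 3, 4, 5, 6, 7, 8} are all mutually reachable — one SCC of size 9.
That gives 1 strongly connected component.

1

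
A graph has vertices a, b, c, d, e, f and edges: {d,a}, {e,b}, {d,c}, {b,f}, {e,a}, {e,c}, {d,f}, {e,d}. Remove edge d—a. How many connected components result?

d and a are still connected via d-e-a, so the component count stays at 1.

1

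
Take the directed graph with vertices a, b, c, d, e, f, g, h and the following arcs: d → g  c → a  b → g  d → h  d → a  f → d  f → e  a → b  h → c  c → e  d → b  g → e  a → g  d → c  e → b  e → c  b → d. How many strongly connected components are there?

2

{a, b, c, d, e, g, h} are all mutually reachable — one SCC of size 7.
{f} is an SCC by itself.
That gives 2 strongly connected components.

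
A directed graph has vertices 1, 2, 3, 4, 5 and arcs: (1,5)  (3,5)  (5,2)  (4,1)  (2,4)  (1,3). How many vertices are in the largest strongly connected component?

5

{1, 2, 3, 4, 5} are all mutually reachable — one SCC of size 5.
The largest has 5 vertices.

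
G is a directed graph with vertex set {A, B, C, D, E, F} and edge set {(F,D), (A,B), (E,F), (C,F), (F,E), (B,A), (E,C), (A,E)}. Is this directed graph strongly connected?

There is no directed path from C to A, so the graph is not strongly connected.

No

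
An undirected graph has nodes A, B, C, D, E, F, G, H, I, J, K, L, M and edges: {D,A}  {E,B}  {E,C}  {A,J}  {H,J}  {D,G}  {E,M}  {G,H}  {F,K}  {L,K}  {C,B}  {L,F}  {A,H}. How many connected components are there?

I is isolated — a component by itself.
Starting from F we can reach F, K, L. That is one component of size 3.
Starting from B we can reach B, C, E, M. That is one component of size 4.
Starting from A we can reach A, D, G, H, J. That is one component of size 5.
Total: 4 components.

4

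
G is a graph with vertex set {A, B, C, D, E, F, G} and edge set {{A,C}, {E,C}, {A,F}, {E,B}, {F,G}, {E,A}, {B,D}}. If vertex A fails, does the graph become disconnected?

Yes

Deleting A raises the number of components from 1 to 2, so A is a cut vertex.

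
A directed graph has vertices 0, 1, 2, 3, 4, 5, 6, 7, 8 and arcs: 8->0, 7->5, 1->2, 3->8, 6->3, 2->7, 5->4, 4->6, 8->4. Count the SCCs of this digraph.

{3, 4, 6, 8} are all mutually reachable — one SCC of size 4.
{2} is an SCC by itself.
{0} is an SCC by itself.
{5} is an SCC by itself.
{7} is an SCC by itself.
(and 1 more singleton SCC)
That gives 6 strongly connected components.

6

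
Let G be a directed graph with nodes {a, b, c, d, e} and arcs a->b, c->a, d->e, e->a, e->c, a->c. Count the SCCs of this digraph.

4

{a, c} are all mutually reachable — one SCC of size 2.
{d} is an SCC by itself.
{e} is an SCC by itself.
{b} is an SCC by itself.
That gives 4 strongly connected components.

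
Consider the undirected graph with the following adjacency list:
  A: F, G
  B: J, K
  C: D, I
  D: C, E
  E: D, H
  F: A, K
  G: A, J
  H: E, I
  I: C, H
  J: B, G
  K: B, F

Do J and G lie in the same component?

Yes

From J we can reach A, B, F, G, J, K, which includes G.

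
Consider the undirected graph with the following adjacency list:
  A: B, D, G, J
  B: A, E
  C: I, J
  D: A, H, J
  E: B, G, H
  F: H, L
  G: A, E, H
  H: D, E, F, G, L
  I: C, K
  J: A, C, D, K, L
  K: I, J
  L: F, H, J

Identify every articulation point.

J

Removing J increases the component count from 1 to 2, so J is a cut vertex.
By contrast removing C leaves 1 component; it is not a cut vertex. No other vertex is a cut vertex either.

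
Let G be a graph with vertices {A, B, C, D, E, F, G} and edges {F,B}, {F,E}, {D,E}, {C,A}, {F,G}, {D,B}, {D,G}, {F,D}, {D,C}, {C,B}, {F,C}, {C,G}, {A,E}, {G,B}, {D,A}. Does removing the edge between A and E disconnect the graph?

After removing A—E, the path A-D-E still connects them, so the edge is not a bridge.

No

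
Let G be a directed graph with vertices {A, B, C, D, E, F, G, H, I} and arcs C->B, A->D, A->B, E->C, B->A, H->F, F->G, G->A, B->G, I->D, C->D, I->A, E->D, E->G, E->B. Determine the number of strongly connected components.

{A, B, G} are all mutually reachable — one SCC of size 3.
{E} is an SCC by itself.
{F} is an SCC by itself.
{D} is an SCC by itself.
{C} is an SCC by itself.
(and 2 more singleton SCCs)
That gives 7 strongly connected components.

7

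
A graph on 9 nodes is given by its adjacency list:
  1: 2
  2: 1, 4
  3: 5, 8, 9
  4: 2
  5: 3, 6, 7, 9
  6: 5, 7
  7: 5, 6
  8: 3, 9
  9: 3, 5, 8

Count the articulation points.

2

Removing 2 increases the component count from 2 to 3, so 2 is a cut vertex.
Removing 5 increases the component count from 2 to 3, so 5 is a cut vertex.
By contrast removing 8 leaves 2 components; it is not a cut vertex. No other vertex is a cut vertex either.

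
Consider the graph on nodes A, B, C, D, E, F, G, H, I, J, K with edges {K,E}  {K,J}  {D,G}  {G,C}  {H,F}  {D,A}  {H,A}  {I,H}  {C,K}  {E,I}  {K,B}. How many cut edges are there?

3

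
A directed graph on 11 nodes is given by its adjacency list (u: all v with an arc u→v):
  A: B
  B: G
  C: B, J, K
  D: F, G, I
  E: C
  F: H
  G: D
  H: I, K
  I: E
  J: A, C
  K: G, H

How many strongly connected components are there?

1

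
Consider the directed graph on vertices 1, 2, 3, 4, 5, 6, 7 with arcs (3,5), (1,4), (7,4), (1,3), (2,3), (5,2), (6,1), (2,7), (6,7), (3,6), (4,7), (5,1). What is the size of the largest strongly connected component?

{1, 2, 3, 5, 6} are all mutually reachable — one SCC of size 5.
{4, 7} are all mutually reachable — one SCC of size 2.
The largest has 5 vertices.

5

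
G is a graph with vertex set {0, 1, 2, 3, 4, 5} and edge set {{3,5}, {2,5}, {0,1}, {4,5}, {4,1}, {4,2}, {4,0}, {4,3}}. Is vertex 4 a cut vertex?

Yes

Deleting 4 raises the number of components from 1 to 2, so 4 is a cut vertex.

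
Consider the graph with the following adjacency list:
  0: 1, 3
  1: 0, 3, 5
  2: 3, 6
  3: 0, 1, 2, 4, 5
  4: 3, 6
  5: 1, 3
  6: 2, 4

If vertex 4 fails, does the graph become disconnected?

No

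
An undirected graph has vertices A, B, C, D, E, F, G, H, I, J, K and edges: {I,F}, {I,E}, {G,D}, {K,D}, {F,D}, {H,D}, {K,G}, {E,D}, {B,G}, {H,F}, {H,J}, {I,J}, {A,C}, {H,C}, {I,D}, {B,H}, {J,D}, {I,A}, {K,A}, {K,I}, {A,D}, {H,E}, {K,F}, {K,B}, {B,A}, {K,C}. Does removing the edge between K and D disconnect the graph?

After removing K-D, the path K-I-D still connects them, so the edge is not a bridge.

No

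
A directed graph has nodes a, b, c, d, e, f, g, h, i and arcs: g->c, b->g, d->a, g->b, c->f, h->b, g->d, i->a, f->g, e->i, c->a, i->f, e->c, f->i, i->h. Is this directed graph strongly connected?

There is no directed path from d to h, so the graph is not strongly connected.

No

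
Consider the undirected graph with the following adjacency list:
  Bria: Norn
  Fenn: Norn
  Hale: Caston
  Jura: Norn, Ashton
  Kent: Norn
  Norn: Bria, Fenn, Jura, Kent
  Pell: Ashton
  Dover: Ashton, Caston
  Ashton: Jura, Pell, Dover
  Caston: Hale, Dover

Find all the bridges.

Ashton-Dover, Ashton-Jura, Ashton-Pell, Bria-Norn, Caston-Dover, Caston-Hale, Fenn-Norn, Jura-Norn, Kent-Norn

removing Ashton-Jura disconnects Ashton from Jura; removing Norn-Kent disconnects Norn from Kent; removing Caston-Dover disconnects Caston from Dover; removing Bria-Norn disconnects Bria from Norn — these are bridges.
In total 9 edges are bridges.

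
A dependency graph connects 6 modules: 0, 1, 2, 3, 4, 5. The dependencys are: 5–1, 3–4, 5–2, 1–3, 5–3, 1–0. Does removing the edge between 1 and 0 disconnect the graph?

Removing 1–0 leaves no path between 1 and 0: the component count goes from 1 to 2. So it is a bridge.

Yes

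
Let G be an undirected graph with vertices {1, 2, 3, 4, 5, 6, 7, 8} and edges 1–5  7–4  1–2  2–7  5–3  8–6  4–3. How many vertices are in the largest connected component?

6

Starting from 6 we can reach 6, 8. That is one component of size 2.
Starting from 1 we can reach 1, 2, 3, 4, 5, 7. That is one component of size 6.
The largest has 6 vertices.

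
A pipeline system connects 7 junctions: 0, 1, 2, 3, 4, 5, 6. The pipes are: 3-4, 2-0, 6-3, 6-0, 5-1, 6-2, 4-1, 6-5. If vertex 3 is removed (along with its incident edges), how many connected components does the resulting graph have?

1

With 3 gone, the remaining components are: {0, 1, 2, 4, 5, 6}.
That is 1 component.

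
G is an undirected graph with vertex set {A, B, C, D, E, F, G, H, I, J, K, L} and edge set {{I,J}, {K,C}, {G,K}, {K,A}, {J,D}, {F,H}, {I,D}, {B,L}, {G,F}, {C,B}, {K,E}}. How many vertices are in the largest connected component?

9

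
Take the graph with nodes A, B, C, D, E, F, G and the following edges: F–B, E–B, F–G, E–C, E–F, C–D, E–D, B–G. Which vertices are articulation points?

E

Removing E increases the component count from 2 to 3, so E is a cut vertex.
By contrast removing G leaves 2 components; it is not a cut vertex. No other vertex is a cut vertex either.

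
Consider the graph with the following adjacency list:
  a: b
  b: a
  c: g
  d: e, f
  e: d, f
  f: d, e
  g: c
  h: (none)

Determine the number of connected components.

4

h is isolated — a component by itself.
Starting from a we can reach a, b. That is one component of size 2.
Starting from c we can reach c, g. That is one component of size 2.
Starting from d we can reach d, e, f. That is one component of size 3.
Total: 4 components.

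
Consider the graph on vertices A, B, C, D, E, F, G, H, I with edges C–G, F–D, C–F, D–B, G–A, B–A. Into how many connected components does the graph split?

E is isolated — a component by itself.
H is isolated — a component by itself.
I is isolated — a component by itself.
Starting from A we can reach A, B, C, D, F, G. That is one component of size 6.
Total: 4 components.

4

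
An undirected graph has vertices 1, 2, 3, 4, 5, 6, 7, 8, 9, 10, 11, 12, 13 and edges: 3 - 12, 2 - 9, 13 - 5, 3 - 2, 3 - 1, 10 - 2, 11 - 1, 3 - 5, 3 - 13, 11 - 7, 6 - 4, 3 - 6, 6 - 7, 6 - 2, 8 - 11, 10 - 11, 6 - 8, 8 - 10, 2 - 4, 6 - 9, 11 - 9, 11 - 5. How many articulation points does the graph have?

Removing 3 increases the component count from 1 to 2, so 3 is a cut vertex.
By contrast removing 13 leaves 1 component; it is not a cut vertex. No other vertex is a cut vertex either.

1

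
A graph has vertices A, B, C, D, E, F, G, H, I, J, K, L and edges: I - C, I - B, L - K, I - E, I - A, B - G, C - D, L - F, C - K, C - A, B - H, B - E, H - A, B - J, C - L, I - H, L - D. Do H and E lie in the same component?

From H we can reach A, B, C, D, E, F, G, H, I, J, K, L, which includes E.

Yes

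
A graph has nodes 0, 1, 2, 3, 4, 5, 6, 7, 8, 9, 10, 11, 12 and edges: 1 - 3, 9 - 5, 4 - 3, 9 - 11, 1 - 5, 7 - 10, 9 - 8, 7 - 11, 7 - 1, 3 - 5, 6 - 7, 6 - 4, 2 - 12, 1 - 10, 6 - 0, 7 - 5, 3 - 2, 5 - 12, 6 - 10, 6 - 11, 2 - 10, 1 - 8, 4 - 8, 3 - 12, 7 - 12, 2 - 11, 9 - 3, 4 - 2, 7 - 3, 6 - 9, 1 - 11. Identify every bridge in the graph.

0-6

The edges on the cycle 3-2-12-3 are not bridges since each lies on that cycle.
But removing 0 - 6 disconnects 0 from 6 — this is a bridge.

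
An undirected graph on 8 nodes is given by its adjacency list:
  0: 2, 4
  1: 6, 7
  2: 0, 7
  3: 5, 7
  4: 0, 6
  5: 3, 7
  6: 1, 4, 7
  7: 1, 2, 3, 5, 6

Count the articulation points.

1

Removing 7 increases the component count from 1 to 2, so 7 is a cut vertex.
By contrast removing 1 leaves 1 component; it is not a cut vertex. No other vertex is a cut vertex either.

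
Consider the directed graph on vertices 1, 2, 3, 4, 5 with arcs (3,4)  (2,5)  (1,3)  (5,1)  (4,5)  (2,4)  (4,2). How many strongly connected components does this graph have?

1

{1, 2, 3, 4, 5} are all mutually reachable — one SCC of size 5.
That gives 1 strongly connected component.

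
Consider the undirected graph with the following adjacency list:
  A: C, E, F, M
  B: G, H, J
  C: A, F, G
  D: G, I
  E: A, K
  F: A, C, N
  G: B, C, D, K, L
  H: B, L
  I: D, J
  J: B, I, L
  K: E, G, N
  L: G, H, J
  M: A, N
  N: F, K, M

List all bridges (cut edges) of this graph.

none

The edges on the cycle G-D-I-J-B-G are not bridges since each lies on that cycle.
Every edge lies on some cycle, so there are no bridges.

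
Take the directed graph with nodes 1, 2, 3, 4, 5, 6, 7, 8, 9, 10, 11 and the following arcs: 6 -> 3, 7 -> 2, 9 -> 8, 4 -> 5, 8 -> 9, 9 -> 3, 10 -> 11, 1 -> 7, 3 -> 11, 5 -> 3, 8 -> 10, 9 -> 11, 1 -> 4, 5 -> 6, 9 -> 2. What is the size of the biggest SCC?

2

{8, 9} are all mutually reachable — one SCC of size 2.
{7} is an SCC by itself.
{6} is an SCC by itself.
{2} is an SCC by itself.
{1} is an SCC by itself.
(and 5 more singleton SCCs)
The largest has 2 vertices.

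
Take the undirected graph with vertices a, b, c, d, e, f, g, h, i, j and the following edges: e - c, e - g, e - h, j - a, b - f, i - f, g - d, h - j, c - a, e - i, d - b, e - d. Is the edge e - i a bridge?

No

After removing e - i, the path e-d-b-f-i still connects them, so the edge is not a bridge.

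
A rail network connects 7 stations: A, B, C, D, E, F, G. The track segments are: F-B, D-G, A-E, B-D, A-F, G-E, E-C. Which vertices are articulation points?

Removing E increases the component count from 1 to 2, so E is a cut vertex.
By contrast removing F leaves 1 component; it is not a cut vertex. No other vertex is a cut vertex either.

E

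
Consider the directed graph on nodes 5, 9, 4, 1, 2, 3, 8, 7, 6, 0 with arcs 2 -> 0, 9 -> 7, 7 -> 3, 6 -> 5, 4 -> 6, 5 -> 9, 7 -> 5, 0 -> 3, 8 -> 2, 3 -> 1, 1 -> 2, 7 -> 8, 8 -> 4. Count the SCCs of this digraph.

{4, 5, 6, 7, 8, 9} are all mutually reachable — one SCC of size 6.
{0, 1, 2, 3} are all mutually reachable — one SCC of size 4.
That gives 2 strongly connected components.

2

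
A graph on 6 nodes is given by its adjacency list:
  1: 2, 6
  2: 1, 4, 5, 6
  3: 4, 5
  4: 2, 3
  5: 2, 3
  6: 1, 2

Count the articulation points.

Removing 2 increases the component count from 1 to 2, so 2 is a cut vertex.
By contrast removing 6 leaves 1 component; it is not a cut vertex. No other vertex is a cut vertex either.

1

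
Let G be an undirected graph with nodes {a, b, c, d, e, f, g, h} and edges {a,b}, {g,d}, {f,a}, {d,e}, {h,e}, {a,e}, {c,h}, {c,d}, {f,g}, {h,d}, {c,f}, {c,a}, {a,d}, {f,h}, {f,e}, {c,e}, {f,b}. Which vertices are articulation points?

none

Removing g, for instance, still leaves 1 component. No single vertex removal increases the component count — the graph has no articulation points.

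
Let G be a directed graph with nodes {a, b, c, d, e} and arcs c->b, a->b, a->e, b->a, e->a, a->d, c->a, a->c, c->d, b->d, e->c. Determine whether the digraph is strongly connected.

No

There is no directed path from d to c, so the graph is not strongly connected.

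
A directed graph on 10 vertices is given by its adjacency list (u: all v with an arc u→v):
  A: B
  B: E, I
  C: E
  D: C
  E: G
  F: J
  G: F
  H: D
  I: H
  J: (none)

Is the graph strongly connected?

There is no directed path from I to A, so the graph is not strongly connected.

No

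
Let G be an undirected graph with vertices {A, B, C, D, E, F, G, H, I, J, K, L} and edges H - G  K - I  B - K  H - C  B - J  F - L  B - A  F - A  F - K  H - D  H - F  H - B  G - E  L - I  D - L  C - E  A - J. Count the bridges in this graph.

The edges on the cycle H-G-E-C-H are not bridges since each lies on that cycle.
Every edge lies on some cycle, so there are no bridges.

0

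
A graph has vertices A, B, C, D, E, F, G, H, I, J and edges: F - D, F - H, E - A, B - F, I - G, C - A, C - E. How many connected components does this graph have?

4

J is isolated — a component by itself.
Starting from G we can reach G, I. That is one component of size 2.
Starting from A we can reach A, C, E. That is one component of size 3.
Starting from B we can reach B, D, F, H. That is one component of size 4.
Total: 4 components.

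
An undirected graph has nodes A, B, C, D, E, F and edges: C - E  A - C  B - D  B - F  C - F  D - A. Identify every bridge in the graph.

C-E

The edges on the cycle B-D-A-C-F-B are not bridges since each lies on that cycle.
But removing C - E disconnects C from E — this is a bridge.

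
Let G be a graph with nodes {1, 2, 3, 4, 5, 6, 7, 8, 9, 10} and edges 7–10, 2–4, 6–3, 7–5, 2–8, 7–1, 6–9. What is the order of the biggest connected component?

4

Starting from 3 we can reach 3, 6, 9. That is one component of size 3.
Starting from 2 we can reach 2, 4, 8. That is one component of size 3.
Starting from 1 we can reach 1, 5, 7, 10. That is one component of size 4.
The largest has 4 vertices.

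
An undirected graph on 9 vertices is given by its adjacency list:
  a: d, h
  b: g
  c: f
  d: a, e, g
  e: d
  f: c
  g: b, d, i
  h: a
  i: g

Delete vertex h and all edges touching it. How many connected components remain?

2

With h gone, the remaining components are: {c, f}; {a, b, d, e, g, i}.
That is 2 components.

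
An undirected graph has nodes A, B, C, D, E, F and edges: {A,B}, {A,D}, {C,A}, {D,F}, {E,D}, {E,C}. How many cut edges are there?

The edges on the cycle E-C-A-D-E are not bridges since each lies on that cycle.
But removing D—F disconnects D from F; removing A—B disconnects A from B — these are bridges.
That makes 2 bridges.

2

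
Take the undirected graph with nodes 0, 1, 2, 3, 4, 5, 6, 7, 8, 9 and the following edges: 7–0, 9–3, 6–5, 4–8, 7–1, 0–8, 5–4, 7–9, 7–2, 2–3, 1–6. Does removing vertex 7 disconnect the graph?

Yes

Deleting 7 raises the number of components from 1 to 2, so 7 is a cut vertex.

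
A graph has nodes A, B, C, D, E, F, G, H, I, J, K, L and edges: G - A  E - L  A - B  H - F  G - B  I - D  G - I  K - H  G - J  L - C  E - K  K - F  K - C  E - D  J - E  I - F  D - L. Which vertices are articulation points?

G

Removing G increases the component count from 1 to 2, so G is a cut vertex.
By contrast removing I leaves 1 component; it is not a cut vertex. No other vertex is a cut vertex either.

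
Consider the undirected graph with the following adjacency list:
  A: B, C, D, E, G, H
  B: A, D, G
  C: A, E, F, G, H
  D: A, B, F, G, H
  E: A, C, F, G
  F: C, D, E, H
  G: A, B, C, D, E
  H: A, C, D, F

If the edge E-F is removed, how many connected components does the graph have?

1

E and F are still connected via E-C-F, so the component count stays at 1.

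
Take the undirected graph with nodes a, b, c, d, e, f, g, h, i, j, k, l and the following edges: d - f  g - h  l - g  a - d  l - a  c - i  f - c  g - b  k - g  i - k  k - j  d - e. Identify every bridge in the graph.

The edges on the cycle l-a-d-f-c-i-k-g-l are not bridges since each lies on that cycle.
But removing e - d disconnects e from d; removing h - g disconnects h from g; removing j - k disconnects j from k; removing b - g disconnects b from g — these are bridges.

b-g, d-e, g-h, j-k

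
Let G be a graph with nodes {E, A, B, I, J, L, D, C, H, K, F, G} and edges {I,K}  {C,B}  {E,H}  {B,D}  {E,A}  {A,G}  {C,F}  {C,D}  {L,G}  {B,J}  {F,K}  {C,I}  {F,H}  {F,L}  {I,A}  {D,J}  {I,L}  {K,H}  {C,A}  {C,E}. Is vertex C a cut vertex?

Yes

Deleting C raises the number of components from 1 to 2, so C is a cut vertex.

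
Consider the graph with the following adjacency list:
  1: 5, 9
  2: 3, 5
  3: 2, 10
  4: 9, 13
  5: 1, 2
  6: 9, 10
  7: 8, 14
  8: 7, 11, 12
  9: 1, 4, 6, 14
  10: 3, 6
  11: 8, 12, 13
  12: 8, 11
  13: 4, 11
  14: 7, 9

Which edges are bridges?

The edges on the cycle 11-12-8-11 are not bridges since each lies on that cycle.
Every edge lies on some cycle, so there are no bridges.

none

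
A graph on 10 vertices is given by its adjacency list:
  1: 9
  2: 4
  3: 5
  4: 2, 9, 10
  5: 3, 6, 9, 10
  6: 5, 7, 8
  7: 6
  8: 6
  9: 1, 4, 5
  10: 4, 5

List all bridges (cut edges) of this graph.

The edges on the cycle 9-5-10-4-9 are not bridges since each lies on that cycle.
But removing 5-3 disconnects 5 from 3; removing 2-4 disconnects 2 from 4; removing 6-7 disconnects 6 from 7; removing 5-6 disconnects 5 from 6 — these are bridges.
In total 6 edges are bridges.

1-9, 2-4, 3-5, 5-6, 6-7, 6-8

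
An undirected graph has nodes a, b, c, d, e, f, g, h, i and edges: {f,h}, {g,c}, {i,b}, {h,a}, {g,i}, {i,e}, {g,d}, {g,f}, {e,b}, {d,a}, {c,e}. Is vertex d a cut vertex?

No

Deleting d leaves 1 component (was 1) (its neighbors a, g remain connected to each other), so d is not a cut vertex.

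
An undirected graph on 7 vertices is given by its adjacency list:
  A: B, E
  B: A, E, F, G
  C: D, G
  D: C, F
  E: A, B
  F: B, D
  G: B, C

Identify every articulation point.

B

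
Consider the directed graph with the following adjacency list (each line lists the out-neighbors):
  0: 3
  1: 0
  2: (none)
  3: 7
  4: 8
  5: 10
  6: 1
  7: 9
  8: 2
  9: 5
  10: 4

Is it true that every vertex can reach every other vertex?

No

There is no directed path from 8 to 1, so the graph is not strongly connected.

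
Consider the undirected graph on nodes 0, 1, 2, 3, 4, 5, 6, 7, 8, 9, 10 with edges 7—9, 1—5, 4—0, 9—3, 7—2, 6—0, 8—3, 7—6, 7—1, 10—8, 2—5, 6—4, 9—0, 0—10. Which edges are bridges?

The edges on the cycle 7-1-5-2-7 are not bridges since each lies on that cycle.
Every edge lies on some cycle, so there are no bridges.

none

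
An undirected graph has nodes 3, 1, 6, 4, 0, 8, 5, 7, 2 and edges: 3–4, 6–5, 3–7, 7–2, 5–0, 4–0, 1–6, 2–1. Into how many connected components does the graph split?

8 is isolated — a component by itself.
Starting from 0 we can reach 0, 1, 2, 3, 4, 5, 6, 7. That is one component of size 8.
Total: 2 components.

2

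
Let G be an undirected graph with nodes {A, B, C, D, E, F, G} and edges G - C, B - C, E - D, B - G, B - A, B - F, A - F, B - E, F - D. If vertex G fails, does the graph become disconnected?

Deleting G leaves 1 component (was 1) (its neighbors B, C remain connected to each other), so G is not a cut vertex.

No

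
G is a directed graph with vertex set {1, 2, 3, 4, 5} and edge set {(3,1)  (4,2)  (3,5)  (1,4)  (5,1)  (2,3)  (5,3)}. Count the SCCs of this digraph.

{1, 2, 3, 4, 5} are all mutually reachable — one SCC of size 5.
That gives 1 strongly connected component.

1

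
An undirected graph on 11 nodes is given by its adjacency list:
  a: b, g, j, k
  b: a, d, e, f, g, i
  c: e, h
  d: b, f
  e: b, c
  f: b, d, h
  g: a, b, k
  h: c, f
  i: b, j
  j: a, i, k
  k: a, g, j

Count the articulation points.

1

Removing b increases the component count from 1 to 2, so b is a cut vertex.
By contrast removing c leaves 1 component; it is not a cut vertex. No other vertex is a cut vertex either.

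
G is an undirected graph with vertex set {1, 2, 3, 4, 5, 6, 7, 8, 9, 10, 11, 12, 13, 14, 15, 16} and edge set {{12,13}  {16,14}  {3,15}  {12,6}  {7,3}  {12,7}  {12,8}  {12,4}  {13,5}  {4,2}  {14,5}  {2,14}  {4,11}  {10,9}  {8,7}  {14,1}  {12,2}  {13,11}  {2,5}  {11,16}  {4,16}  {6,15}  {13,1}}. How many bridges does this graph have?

1

The edges on the cycle 12-8-7-12 are not bridges since each lies on that cycle.
But removing 10-9 disconnects 10 from 9 — this is a bridge.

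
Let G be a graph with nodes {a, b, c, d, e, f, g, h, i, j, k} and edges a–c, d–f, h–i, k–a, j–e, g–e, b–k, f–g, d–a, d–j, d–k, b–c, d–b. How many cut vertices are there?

Removing d increases the component count from 2 to 3, so d is a cut vertex.
By contrast removing b leaves 2 components; it is not a cut vertex. No other vertex is a cut vertex either.

1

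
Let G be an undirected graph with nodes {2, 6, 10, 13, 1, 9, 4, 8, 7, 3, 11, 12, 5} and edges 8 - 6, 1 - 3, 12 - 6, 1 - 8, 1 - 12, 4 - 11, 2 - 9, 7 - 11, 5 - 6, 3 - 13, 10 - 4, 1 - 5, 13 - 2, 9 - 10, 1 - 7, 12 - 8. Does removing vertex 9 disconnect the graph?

No

Deleting 9 leaves 1 component (was 1) (its neighbors 2, 10 remain connected to each other), so 9 is not a cut vertex.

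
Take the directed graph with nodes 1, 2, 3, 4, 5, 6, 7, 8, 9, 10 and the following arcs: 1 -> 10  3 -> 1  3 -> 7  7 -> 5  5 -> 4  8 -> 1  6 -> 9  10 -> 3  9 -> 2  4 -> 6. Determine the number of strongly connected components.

8

{1, 3, 10} are all mutually reachable — one SCC of size 3.
{4} is an SCC by itself.
{6} is an SCC by itself.
{7} is an SCC by itself.
{5} is an SCC by itself.
(and 3 more singleton SCCs)
That gives 8 strongly connected components.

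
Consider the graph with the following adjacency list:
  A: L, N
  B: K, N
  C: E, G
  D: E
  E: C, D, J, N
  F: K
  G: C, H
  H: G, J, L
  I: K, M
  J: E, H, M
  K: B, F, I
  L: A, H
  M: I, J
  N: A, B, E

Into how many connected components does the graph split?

1

Starting from A we can reach A, B, C, D, E, F, G, H, I, J, K, L, M, N. That is one component of size 14.
Total: 1 component.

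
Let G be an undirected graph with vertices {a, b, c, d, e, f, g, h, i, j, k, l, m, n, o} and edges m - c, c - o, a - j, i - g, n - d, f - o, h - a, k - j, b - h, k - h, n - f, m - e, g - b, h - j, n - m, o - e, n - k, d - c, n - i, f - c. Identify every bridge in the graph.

The edges on the cycle h-a-j-h are not bridges since each lies on that cycle.
Every edge lies on some cycle, so there are no bridges.

none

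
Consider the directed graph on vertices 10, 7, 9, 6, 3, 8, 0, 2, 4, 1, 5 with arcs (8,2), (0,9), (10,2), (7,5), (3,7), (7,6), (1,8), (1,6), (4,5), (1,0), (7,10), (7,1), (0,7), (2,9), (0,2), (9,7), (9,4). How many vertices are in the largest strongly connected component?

{0, 1, 2, 7, 8, 9, 10} are all mutually reachable — one SCC of size 7.
{3} is an SCC by itself.
{5} is an SCC by itself.
{6} is an SCC by itself.
{4} is an SCC by itself.
The largest has 7 vertices.

7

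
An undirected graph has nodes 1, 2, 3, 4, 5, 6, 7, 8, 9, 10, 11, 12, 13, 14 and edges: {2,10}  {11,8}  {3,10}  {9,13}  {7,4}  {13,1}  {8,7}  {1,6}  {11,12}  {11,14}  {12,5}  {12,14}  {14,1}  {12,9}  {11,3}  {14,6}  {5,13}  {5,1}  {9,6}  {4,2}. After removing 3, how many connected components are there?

1

With 3 gone, the remaining components are: {1, 2, 4, 5, 6, 7, 8, 9, 10, 11, 12, 13, 14}.
That is 1 component.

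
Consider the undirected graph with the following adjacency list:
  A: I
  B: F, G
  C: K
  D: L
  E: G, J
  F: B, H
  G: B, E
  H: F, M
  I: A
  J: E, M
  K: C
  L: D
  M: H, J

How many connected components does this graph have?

4

Starting from C we can reach C, K. That is one component of size 2.
Starting from A we can reach A, I. That is one component of size 2.
Starting from D we can reach D, L. That is one component of size 2.
Starting from B we can reach B, E, F, G, H, J, M. That is one component of size 7.
Total: 4 components.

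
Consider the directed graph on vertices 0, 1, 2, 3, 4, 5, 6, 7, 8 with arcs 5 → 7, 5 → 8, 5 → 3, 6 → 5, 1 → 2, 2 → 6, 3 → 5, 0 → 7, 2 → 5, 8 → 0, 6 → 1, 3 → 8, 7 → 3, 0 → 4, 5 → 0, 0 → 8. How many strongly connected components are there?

3

{0, 3, 5, 7, 8} are all mutually reachable — one SCC of size 5.
{1, 2, 6} are all mutually reachable — one SCC of size 3.
{4} is an SCC by itself.
That gives 3 strongly connected components.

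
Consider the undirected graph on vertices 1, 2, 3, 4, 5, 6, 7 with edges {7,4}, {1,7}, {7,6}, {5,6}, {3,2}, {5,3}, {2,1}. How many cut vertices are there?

Removing 7 increases the component count from 1 to 2, so 7 is a cut vertex.
By contrast removing 5 leaves 1 component; it is not a cut vertex. No other vertex is a cut vertex either.

1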